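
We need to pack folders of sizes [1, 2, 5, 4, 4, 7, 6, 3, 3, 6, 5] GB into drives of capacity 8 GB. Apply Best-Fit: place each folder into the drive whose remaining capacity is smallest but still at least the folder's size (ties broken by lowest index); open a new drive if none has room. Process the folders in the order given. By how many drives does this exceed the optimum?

1

Best-Fit: [1,2,5] [4,4] [7] [6] [3,3] [6] [5] → 7 drives.
Total size 46 GB; any packing needs at least ⌈46/8⌉ = 6 drives.
An optimal packing achieves that bound: [7,1] [6,2] [6] [5,3] [5,3] [4,4] → 6 drives.
Excess: 7 − 6 = 1.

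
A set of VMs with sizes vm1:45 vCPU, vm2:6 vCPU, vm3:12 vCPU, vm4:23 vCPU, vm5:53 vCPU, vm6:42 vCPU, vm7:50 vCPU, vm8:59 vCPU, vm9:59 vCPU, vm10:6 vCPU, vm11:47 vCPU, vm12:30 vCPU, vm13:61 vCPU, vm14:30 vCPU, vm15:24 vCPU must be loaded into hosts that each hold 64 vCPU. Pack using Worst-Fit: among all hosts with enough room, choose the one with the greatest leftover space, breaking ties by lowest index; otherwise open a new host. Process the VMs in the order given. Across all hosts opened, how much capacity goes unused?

93

host 1: place vm1 (45 vCPU), 19 vCPU left
host 1: place vm2 (6 vCPU), 13 vCPU left
host 1: place vm3 (12 vCPU), 1 vCPU left
host 2: place vm4 (23 vCPU), 41 vCPU left
host 3: place vm5 (53 vCPU), 11 vCPU left
host 4: place vm6 (42 vCPU), 22 vCPU left
host 5: place vm7 (50 vCPU), 14 vCPU left
host 6: place vm8 (59 vCPU), 5 vCPU left
host 7: place vm9 (59 vCPU), 5 vCPU left
host 2: place vm10 (6 vCPU), 35 vCPU left
host 8: place vm11 (47 vCPU), 17 vCPU left
host 2: place vm12 (30 vCPU), 5 vCPU left
host 9: place vm13 (61 vCPU), 3 vCPU left
host 10: place vm14 (30 vCPU), 34 vCPU left
host 10: place vm15 (24 vCPU), 10 vCPU left
10 hosts × 64 vCPU = 640 vCPU; used 547 vCPU; unused 93 vCPU.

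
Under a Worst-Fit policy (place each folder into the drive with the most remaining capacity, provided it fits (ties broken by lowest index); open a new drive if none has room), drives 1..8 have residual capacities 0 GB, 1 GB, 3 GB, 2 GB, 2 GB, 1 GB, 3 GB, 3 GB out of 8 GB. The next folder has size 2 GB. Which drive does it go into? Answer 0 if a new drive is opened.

3

Drives with room: drive 3 (3 GB), drive 4 (2 GB), drive 5 (2 GB), drive 7 (3 GB), drive 8 (3 GB).
Most room is drive 3 with 3 GB free.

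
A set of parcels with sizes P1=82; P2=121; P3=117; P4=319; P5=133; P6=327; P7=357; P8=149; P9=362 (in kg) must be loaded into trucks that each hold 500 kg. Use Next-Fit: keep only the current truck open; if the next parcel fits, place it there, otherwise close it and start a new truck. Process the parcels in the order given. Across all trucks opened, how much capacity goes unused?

Put P1 (82 kg) in truck 1; 418 kg remain.
Put P2 (121 kg) in truck 1; 297 kg remain.
Put P3 (117 kg) in truck 1; 180 kg remain.
Put P4 (319 kg) in truck 2; 181 kg remain.
Put P5 (133 kg) in truck 2; 48 kg remain.
Put P6 (327 kg) in truck 3; 173 kg remain.
Put P7 (357 kg) in truck 4; 143 kg remain.
Put P8 (149 kg) in truck 5; 351 kg remain.
Put P9 (362 kg) in truck 6; 138 kg remain.
6 trucks × 500 kg = 3000 kg; used 1967 kg; unused 1033 kg.

1033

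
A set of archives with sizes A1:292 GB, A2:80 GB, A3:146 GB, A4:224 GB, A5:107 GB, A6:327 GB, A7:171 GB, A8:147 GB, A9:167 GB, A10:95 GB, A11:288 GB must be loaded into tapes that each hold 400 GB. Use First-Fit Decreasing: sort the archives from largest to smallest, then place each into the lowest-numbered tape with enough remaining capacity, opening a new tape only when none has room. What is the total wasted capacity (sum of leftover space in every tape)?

356

Sorted descending: 327, 292, 288, 224, 171, 167, 147, 146, 107, 95, 80.
Put 327 GB in tape 1; 73 GB remain.
Put 292 GB in tape 2; 108 GB remain.
Put 288 GB in tape 3; 112 GB remain.
Put 224 GB in tape 4; 176 GB remain.
Put 171 GB in tape 4; 5 GB remain.
Put 167 GB in tape 5; 233 GB remain.
Put 147 GB in tape 5; 86 GB remain.
Put 146 GB in tape 6; 254 GB remain.
Put 107 GB in tape 2; 1 GB remain.
Put 95 GB in tape 3; 17 GB remain.
Put 80 GB in tape 5; 6 GB remain.
6 tapes × 400 GB = 2400 GB; used 2044 GB; unused 356 GB.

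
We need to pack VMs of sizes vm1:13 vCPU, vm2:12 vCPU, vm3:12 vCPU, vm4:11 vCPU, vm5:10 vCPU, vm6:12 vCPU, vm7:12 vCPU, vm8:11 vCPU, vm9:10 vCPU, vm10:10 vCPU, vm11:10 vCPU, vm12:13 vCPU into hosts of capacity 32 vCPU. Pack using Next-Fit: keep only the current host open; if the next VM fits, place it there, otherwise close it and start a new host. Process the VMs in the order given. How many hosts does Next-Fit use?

host 1: place vm1 (13 vCPU), 19 vCPU left
host 1: place vm2 (12 vCPU), 7 vCPU left
host 2: place vm3 (12 vCPU), 20 vCPU left
host 2: place vm4 (11 vCPU), 9 vCPU left
host 3: place vm5 (10 vCPU), 22 vCPU left
host 3: place vm6 (12 vCPU), 10 vCPU left
host 4: place vm7 (12 vCPU), 20 vCPU left
host 4: place vm8 (11 vCPU), 9 vCPU left
host 5: place vm9 (10 vCPU), 22 vCPU left
host 5: place vm10 (10 vCPU), 12 vCPU left
host 5: place vm11 (10 vCPU), 2 vCPU left
host 6: place vm12 (13 vCPU), 19 vCPU left

6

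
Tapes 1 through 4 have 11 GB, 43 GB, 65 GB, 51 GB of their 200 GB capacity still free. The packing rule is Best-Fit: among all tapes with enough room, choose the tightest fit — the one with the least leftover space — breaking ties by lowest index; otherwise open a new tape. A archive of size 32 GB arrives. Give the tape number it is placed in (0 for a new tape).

Tapes with room: tape 2 (43 GB), tape 3 (65 GB), tape 4 (51 GB).
Tightest fit is tape 2 with 43 GB free.

2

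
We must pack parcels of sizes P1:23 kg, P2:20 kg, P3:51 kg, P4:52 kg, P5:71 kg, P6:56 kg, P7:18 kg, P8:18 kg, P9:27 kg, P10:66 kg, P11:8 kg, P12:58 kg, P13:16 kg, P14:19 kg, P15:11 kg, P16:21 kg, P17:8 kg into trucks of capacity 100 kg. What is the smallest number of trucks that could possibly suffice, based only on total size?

Total size = 23 + 20 + 51 + 52 + 71 + 56 + 18 + 18 + 27 + 66 + 8 + 58 + 16 + 19 + 11 + 21 + 8 = 543 kg.
⌈543 / 100⌉ = 6.

6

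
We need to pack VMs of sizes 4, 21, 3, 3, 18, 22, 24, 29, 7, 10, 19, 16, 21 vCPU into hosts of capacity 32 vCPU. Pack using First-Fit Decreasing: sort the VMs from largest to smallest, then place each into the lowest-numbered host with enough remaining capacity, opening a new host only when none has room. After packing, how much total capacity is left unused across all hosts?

Sorted descending: 29, 24, 22, 21, 21, 19, 18, 16, 10, 7, 4, 3, 3.
29 vCPU → host 1 (remaining 3 vCPU)
24 vCPU → host 2 (remaining 8 vCPU)
22 vCPU → host 3 (remaining 10 vCPU)
21 vCPU → host 4 (remaining 11 vCPU)
21 vCPU → host 5 (remaining 11 vCPU)
19 vCPU → host 6 (remaining 13 vCPU)
18 vCPU → host 7 (remaining 14 vCPU)
16 vCPU → host 8 (remaining 16 vCPU)
10 vCPU → host 3 (remaining 0 vCPU)
7 vCPU → host 2 (remaining 1 vCPU)
4 vCPU → host 4 (remaining 7 vCPU)
3 vCPU → host 1 (remaining 0 vCPU)
3 vCPU → host 4 (remaining 4 vCPU)
8 hosts × 32 vCPU = 256 vCPU; used 197 vCPU; unused 59 vCPU.

59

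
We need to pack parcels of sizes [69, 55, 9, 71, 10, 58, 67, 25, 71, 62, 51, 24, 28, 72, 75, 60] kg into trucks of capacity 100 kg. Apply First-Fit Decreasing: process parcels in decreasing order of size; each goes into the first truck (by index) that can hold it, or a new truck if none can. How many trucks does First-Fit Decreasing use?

Sorted descending: 75, 72, 71, 71, 69, 67, 62, 60, 58, 55, 51, 28, 25, 24, 10, 9.
truck 1: place 75 kg, 25 kg left
truck 2: place 72 kg, 28 kg left
truck 3: place 71 kg, 29 kg left
truck 4: place 71 kg, 29 kg left
truck 5: place 69 kg, 31 kg left
truck 6: place 67 kg, 33 kg left
truck 7: place 62 kg, 38 kg left
truck 8: place 60 kg, 40 kg left
truck 9: place 58 kg, 42 kg left
truck 10: place 55 kg, 45 kg left
truck 11: place 51 kg, 49 kg left
truck 2: place 28 kg, 0 kg left
truck 1: place 25 kg, 0 kg left
truck 3: place 24 kg, 5 kg left
truck 4: place 10 kg, 19 kg left
truck 4: place 9 kg, 10 kg left
Final trucks: [75,25] [72,28] [71,24] [71,10,9] [69] [67] [62] [60] [58] [55] [51].

11 trucks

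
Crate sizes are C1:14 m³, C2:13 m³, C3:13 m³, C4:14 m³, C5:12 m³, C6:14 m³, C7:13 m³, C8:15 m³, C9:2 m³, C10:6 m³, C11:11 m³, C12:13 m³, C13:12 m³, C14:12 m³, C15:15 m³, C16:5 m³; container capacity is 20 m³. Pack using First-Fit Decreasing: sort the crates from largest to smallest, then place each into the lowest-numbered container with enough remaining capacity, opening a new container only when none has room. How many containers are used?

13

Sorted descending: 15, 15, 14, 14, 14, 13, 13, 13, 13, 12, 12, 12, 11, 6, 5, 2.
container 1: place 15 m³, 5 m³ left
container 2: place 15 m³, 5 m³ left
container 3: place 14 m³, 6 m³ left
container 4: place 14 m³, 6 m³ left
container 5: place 14 m³, 6 m³ left
container 6: place 13 m³, 7 m³ left
container 7: place 13 m³, 7 m³ left
container 8: place 13 m³, 7 m³ left
container 9: place 13 m³, 7 m³ left
container 10: place 12 m³, 8 m³ left
container 11: place 12 m³, 8 m³ left
container 12: place 12 m³, 8 m³ left
container 13: place 11 m³, 9 m³ left
container 3: place 6 m³, 0 m³ left
container 1: place 5 m³, 0 m³ left
container 2: place 2 m³, 3 m³ left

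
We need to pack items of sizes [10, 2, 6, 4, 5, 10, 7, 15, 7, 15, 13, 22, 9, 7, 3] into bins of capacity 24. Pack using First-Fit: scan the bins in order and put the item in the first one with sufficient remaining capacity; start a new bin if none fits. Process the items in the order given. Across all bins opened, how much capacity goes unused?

10 → bin 1 (remaining 14)
2 → bin 1 (remaining 12)
6 → bin 1 (remaining 6)
4 → bin 1 (remaining 2)
5 → bin 2 (remaining 19)
10 → bin 2 (remaining 9)
7 → bin 2 (remaining 2)
15 → bin 3 (remaining 9)
7 → bin 3 (remaining 2)
15 → bin 4 (remaining 9)
13 → bin 5 (remaining 11)
22 → bin 6 (remaining 2)
9 → bin 4 (remaining 0)
7 → bin 5 (remaining 4)
3 → bin 5 (remaining 1)
6 bins × 24 = 144; used 135; unused 9.

9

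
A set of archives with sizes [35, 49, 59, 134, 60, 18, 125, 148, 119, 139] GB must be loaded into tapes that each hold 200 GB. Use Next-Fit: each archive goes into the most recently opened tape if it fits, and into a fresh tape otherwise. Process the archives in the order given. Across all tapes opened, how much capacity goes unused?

314

35 GB → tape 1 (remaining 165 GB)
49 GB → tape 1 (remaining 116 GB)
59 GB → tape 1 (remaining 57 GB)
134 GB → tape 2 (remaining 66 GB)
60 GB → tape 2 (remaining 6 GB)
18 GB → tape 3 (remaining 182 GB)
125 GB → tape 3 (remaining 57 GB)
148 GB → tape 4 (remaining 52 GB)
119 GB → tape 5 (remaining 81 GB)
139 GB → tape 6 (remaining 61 GB)
6 tapes × 200 GB = 1200 GB; used 886 GB; unused 314 GB.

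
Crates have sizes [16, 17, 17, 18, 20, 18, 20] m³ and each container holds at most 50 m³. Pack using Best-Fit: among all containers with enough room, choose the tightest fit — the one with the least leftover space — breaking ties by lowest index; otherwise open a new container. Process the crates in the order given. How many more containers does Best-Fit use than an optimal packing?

0

Best-Fit: [16,17,17] [18,20] [18,20] → 3 containers.
Total size 126 m³; any packing needs at least ⌈126/50⌉ = 3 containers.
So 3 is already optimal.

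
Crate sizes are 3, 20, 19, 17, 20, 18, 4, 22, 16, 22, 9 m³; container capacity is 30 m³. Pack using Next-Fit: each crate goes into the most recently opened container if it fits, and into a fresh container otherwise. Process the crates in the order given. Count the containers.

container 1: place 3 m³, 27 m³ left
container 1: place 20 m³, 7 m³ left
container 2: place 19 m³, 11 m³ left
container 3: place 17 m³, 13 m³ left
container 4: place 20 m³, 10 m³ left
container 5: place 18 m³, 12 m³ left
container 5: place 4 m³, 8 m³ left
container 6: place 22 m³, 8 m³ left
container 7: place 16 m³, 14 m³ left
container 8: place 22 m³, 8 m³ left
container 9: place 9 m³, 21 m³ left
Final containers: [3,20] [19] [17] [20] [18,4] [22] [16] [22] [9].

9 containers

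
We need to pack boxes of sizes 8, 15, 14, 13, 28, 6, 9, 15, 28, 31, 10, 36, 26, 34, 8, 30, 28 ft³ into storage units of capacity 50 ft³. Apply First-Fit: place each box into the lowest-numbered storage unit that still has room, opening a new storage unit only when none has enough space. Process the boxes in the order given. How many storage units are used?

9

Put 8 ft³ in storage unit 1; 42 ft³ remain.
Put 15 ft³ in storage unit 1; 27 ft³ remain.
Put 14 ft³ in storage unit 1; 13 ft³ remain.
Put 13 ft³ in storage unit 1; 0 ft³ remain.
Put 28 ft³ in storage unit 2; 22 ft³ remain.
Put 6 ft³ in storage unit 2; 16 ft³ remain.
Put 9 ft³ in storage unit 2; 7 ft³ remain.
Put 15 ft³ in storage unit 3; 35 ft³ remain.
Put 28 ft³ in storage unit 3; 7 ft³ remain.
Put 31 ft³ in storage unit 4; 19 ft³ remain.
Put 10 ft³ in storage unit 4; 9 ft³ remain.
Put 36 ft³ in storage unit 5; 14 ft³ remain.
Put 26 ft³ in storage unit 6; 24 ft³ remain.
Put 34 ft³ in storage unit 7; 16 ft³ remain.
Put 8 ft³ in storage unit 4; 1 ft³ remain.
Put 30 ft³ in storage unit 8; 20 ft³ remain.
Put 28 ft³ in storage unit 9; 22 ft³ remain.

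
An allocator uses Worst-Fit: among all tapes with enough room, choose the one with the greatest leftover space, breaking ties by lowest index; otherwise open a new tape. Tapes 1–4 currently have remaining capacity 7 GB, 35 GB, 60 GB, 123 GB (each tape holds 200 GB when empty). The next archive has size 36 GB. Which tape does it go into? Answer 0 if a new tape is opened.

Tapes with room: tape 3 (60 GB), tape 4 (123 GB).
Most room is tape 4 with 123 GB free.

4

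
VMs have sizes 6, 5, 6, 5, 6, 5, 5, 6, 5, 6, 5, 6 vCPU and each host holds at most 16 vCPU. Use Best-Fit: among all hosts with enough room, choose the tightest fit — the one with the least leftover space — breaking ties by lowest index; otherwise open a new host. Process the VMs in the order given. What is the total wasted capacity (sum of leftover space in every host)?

14

host 1: place 6 vCPU, 10 vCPU left
host 1: place 5 vCPU, 5 vCPU left
host 2: place 6 vCPU, 10 vCPU left
host 1: place 5 vCPU, 0 vCPU left
host 2: place 6 vCPU, 4 vCPU left
host 3: place 5 vCPU, 11 vCPU left
host 3: place 5 vCPU, 6 vCPU left
host 3: place 6 vCPU, 0 vCPU left
host 4: place 5 vCPU, 11 vCPU left
host 4: place 6 vCPU, 5 vCPU left
host 4: place 5 vCPU, 0 vCPU left
host 5: place 6 vCPU, 10 vCPU left
5 hosts × 16 vCPU = 80 vCPU; used 66 vCPU; unused 14 vCPU.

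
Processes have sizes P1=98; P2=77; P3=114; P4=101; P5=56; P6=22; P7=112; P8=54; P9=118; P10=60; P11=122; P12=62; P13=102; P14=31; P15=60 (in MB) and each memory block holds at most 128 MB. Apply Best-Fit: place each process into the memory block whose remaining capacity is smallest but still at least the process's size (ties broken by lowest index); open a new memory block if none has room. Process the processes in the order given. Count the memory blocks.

memory block 1: place P1 (98 MB), 30 MB left
memory block 2: place P2 (77 MB), 51 MB left
memory block 3: place P3 (114 MB), 14 MB left
memory block 4: place P4 (101 MB), 27 MB left
memory block 5: place P5 (56 MB), 72 MB left
memory block 4: place P6 (22 MB), 5 MB left
memory block 6: place P7 (112 MB), 16 MB left
memory block 5: place P8 (54 MB), 18 MB left
memory block 7: place P9 (118 MB), 10 MB left
memory block 8: place P10 (60 MB), 68 MB left
memory block 9: place P11 (122 MB), 6 MB left
memory block 8: place P12 (62 MB), 6 MB left
memory block 10: place P13 (102 MB), 26 MB left
memory block 2: place P14 (31 MB), 20 MB left
memory block 11: place P15 (60 MB), 68 MB left

11 memory blocks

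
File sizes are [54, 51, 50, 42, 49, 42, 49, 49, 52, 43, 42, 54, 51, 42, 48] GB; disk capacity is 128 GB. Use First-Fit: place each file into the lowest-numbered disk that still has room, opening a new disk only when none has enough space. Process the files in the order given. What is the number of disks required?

8

Put 54 GB in disk 1; 74 GB remain.
Put 51 GB in disk 1; 23 GB remain.
Put 50 GB in disk 2; 78 GB remain.
Put 42 GB in disk 2; 36 GB remain.
Put 49 GB in disk 3; 79 GB remain.
Put 42 GB in disk 3; 37 GB remain.
Put 49 GB in disk 4; 79 GB remain.
Put 49 GB in disk 4; 30 GB remain.
Put 52 GB in disk 5; 76 GB remain.
Put 43 GB in disk 5; 33 GB remain.
Put 42 GB in disk 6; 86 GB remain.
Put 54 GB in disk 6; 32 GB remain.
Put 51 GB in disk 7; 77 GB remain.
Put 42 GB in disk 7; 35 GB remain.
Put 48 GB in disk 8; 80 GB remain.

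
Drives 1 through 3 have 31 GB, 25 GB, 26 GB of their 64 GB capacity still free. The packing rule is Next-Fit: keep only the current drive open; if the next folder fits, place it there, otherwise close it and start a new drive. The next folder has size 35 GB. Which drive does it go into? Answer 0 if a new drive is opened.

0

Next-Fit only looks at drive 3, which has 26 GB free.
35 GB does not fit, so a new drive is opened.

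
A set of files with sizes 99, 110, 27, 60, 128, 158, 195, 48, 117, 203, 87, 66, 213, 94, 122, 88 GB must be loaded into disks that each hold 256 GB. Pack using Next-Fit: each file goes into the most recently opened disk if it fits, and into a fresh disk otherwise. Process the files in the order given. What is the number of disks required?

99 GB → disk 1 (remaining 157 GB)
110 GB → disk 1 (remaining 47 GB)
27 GB → disk 1 (remaining 20 GB)
60 GB → disk 2 (remaining 196 GB)
128 GB → disk 2 (remaining 68 GB)
158 GB → disk 3 (remaining 98 GB)
195 GB → disk 4 (remaining 61 GB)
48 GB → disk 4 (remaining 13 GB)
117 GB → disk 5 (remaining 139 GB)
203 GB → disk 6 (remaining 53 GB)
87 GB → disk 7 (remaining 169 GB)
66 GB → disk 7 (remaining 103 GB)
213 GB → disk 8 (remaining 43 GB)
94 GB → disk 9 (remaining 162 GB)
122 GB → disk 9 (remaining 40 GB)
88 GB → disk 10 (remaining 168 GB)
Final disks: [99,110,27] [60,128] [158] [195,48] [117] [203] [87,66] [213] [94,122] [88].

10 disks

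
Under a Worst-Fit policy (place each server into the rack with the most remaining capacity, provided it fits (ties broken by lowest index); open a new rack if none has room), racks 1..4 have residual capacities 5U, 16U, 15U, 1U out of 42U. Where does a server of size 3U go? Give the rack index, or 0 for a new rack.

2

Racks with room: rack 1 (5U), rack 2 (16U), rack 3 (15U).
Most room is rack 2 with 16U free.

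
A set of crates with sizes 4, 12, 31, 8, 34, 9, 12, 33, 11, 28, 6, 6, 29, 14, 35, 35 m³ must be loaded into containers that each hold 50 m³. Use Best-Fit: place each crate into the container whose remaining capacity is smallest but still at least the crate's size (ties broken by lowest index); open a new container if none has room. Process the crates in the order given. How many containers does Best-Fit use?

7

container 1: place 4 m³, 46 m³ left
container 1: place 12 m³, 34 m³ left
container 1: place 31 m³, 3 m³ left
container 2: place 8 m³, 42 m³ left
container 2: place 34 m³, 8 m³ left
container 3: place 9 m³, 41 m³ left
container 3: place 12 m³, 29 m³ left
container 4: place 33 m³, 17 m³ left
container 4: place 11 m³, 6 m³ left
container 3: place 28 m³, 1 m³ left
container 4: place 6 m³, 0 m³ left
container 2: place 6 m³, 2 m³ left
container 5: place 29 m³, 21 m³ left
container 5: place 14 m³, 7 m³ left
container 6: place 35 m³, 15 m³ left
container 7: place 35 m³, 15 m³ left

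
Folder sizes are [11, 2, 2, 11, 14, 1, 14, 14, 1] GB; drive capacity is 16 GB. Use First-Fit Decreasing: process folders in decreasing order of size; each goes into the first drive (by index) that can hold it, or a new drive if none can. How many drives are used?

Sorted descending: 14, 14, 14, 11, 11, 2, 2, 1, 1.
drive 1: place 14 GB, 2 GB left
drive 2: place 14 GB, 2 GB left
drive 3: place 14 GB, 2 GB left
drive 4: place 11 GB, 5 GB left
drive 5: place 11 GB, 5 GB left
drive 1: place 2 GB, 0 GB left
drive 2: place 2 GB, 0 GB left
drive 3: place 1 GB, 1 GB left
drive 3: place 1 GB, 0 GB left

5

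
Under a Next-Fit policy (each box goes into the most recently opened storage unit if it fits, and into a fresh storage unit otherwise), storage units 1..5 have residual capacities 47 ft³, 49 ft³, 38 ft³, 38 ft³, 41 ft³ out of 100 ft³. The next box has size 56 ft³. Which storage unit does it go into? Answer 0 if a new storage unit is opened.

Next-Fit only looks at storage unit 5, which has 41 ft³ free.
56 ft³ does not fit, so a new storage unit is opened.

0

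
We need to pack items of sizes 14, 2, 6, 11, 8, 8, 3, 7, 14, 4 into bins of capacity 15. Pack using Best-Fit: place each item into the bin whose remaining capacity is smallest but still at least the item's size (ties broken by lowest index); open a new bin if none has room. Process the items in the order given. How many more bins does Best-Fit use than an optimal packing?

Best-Fit: [14] [2,6,7] [11,3] [8,4] [8] [14] → 6 bins.
Total size 77; any packing needs at least ⌈77/15⌉ = 6 bins.
So 6 is already optimal.

0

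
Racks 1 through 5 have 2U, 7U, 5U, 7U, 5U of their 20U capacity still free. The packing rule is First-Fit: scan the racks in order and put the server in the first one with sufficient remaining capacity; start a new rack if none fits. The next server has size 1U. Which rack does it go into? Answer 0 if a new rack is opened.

Racks with room: rack 1 (2U), rack 2 (7U), rack 3 (5U), rack 4 (7U), rack 5 (5U).
The first with room is rack 1.

1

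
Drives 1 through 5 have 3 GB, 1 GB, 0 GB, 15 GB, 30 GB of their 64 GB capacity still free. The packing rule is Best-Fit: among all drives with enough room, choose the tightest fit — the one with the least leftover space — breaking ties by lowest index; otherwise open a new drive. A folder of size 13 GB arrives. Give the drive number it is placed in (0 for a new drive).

Drives with room: drive 4 (15 GB), drive 5 (30 GB).
Tightest fit is drive 4 with 15 GB free.

4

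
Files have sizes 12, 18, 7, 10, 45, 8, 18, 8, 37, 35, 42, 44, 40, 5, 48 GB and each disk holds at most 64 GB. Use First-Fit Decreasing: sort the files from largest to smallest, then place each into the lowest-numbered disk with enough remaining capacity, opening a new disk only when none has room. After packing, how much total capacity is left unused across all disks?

71

Sorted descending: 48, 45, 44, 42, 40, 37, 35, 18, 18, 12, 10, 8, 8, 7, 5.
48 GB → disk 1 (remaining 16 GB)
45 GB → disk 2 (remaining 19 GB)
44 GB → disk 3 (remaining 20 GB)
42 GB → disk 4 (remaining 22 GB)
40 GB → disk 5 (remaining 24 GB)
37 GB → disk 6 (remaining 27 GB)
35 GB → disk 7 (remaining 29 GB)
18 GB → disk 2 (remaining 1 GB)
18 GB → disk 3 (remaining 2 GB)
12 GB → disk 1 (remaining 4 GB)
10 GB → disk 4 (remaining 12 GB)
8 GB → disk 4 (remaining 4 GB)
8 GB → disk 5 (remaining 16 GB)
7 GB → disk 5 (remaining 9 GB)
5 GB → disk 5 (remaining 4 GB)
7 disks × 64 GB = 448 GB; used 377 GB; unused 71 GB.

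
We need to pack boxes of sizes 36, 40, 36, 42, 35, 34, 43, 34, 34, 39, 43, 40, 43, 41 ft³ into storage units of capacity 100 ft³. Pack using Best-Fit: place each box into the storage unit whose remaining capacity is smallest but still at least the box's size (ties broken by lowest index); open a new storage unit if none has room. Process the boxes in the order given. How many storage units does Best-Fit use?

7 storage units

36 ft³ → storage unit 1 (remaining 64 ft³)
40 ft³ → storage unit 1 (remaining 24 ft³)
36 ft³ → storage unit 2 (remaining 64 ft³)
42 ft³ → storage unit 2 (remaining 22 ft³)
35 ft³ → storage unit 3 (remaining 65 ft³)
34 ft³ → storage unit 3 (remaining 31 ft³)
43 ft³ → storage unit 4 (remaining 57 ft³)
34 ft³ → storage unit 4 (remaining 23 ft³)
34 ft³ → storage unit 5 (remaining 66 ft³)
39 ft³ → storage unit 5 (remaining 27 ft³)
43 ft³ → storage unit 6 (remaining 57 ft³)
40 ft³ → storage unit 6 (remaining 17 ft³)
43 ft³ → storage unit 7 (remaining 57 ft³)
41 ft³ → storage unit 7 (remaining 16 ft³)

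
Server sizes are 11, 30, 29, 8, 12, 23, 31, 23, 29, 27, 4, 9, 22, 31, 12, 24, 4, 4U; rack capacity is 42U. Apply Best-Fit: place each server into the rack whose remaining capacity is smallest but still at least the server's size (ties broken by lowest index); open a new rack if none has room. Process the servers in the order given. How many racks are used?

11U → rack 1 (remaining 31U)
30U → rack 1 (remaining 1U)
29U → rack 2 (remaining 13U)
8U → rack 2 (remaining 5U)
12U → rack 3 (remaining 30U)
23U → rack 3 (remaining 7U)
31U → rack 4 (remaining 11U)
23U → rack 5 (remaining 19U)
29U → rack 6 (remaining 13U)
27U → rack 7 (remaining 15U)
4U → rack 2 (remaining 1U)
9U → rack 4 (remaining 2U)
22U → rack 8 (remaining 20U)
31U → rack 9 (remaining 11U)
12U → rack 6 (remaining 1U)
24U → rack 10 (remaining 18U)
4U → rack 3 (remaining 3U)
4U → rack 9 (remaining 7U)
Final racks: [11,30] [29,8,4] [12,23,4] [31,9] [23] [29,12] [27] [22] [31,4] [24].

10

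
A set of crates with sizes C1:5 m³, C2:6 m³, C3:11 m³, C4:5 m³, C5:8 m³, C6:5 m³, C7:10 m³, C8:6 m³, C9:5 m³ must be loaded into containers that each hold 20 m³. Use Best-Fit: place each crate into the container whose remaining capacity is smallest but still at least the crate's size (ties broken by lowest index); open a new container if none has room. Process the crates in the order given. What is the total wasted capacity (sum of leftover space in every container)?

Put C1 (5 m³) in container 1; 15 m³ remain.
Put C2 (6 m³) in container 1; 9 m³ remain.
Put C3 (11 m³) in container 2; 9 m³ remain.
Put C4 (5 m³) in container 1; 4 m³ remain.
Put C5 (8 m³) in container 2; 1 m³ remain.
Put C6 (5 m³) in container 3; 15 m³ remain.
Put C7 (10 m³) in container 3; 5 m³ remain.
Put C8 (6 m³) in container 4; 14 m³ remain.
Put C9 (5 m³) in container 3; 0 m³ remain.
4 containers × 20 m³ = 80 m³; used 61 m³; unused 19 m³.

19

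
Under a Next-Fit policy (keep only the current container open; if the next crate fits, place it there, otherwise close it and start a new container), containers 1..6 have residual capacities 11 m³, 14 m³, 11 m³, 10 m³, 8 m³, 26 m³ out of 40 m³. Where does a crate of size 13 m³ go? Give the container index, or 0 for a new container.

6

Next-Fit only looks at container 6, which has 26 m³ free.
13 m³ fits there.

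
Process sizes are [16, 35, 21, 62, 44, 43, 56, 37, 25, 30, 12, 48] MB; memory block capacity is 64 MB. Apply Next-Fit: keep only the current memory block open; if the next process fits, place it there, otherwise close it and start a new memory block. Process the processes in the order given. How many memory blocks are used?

Put 16 MB in memory block 1; 48 MB remain.
Put 35 MB in memory block 1; 13 MB remain.
Put 21 MB in memory block 2; 43 MB remain.
Put 62 MB in memory block 3; 2 MB remain.
Put 44 MB in memory block 4; 20 MB remain.
Put 43 MB in memory block 5; 21 MB remain.
Put 56 MB in memory block 6; 8 MB remain.
Put 37 MB in memory block 7; 27 MB remain.
Put 25 MB in memory block 7; 2 MB remain.
Put 30 MB in memory block 8; 34 MB remain.
Put 12 MB in memory block 8; 22 MB remain.
Put 48 MB in memory block 9; 16 MB remain.
Final memory blocks: [16,35] [21] [62] [44] [43] [56] [37,25] [30,12] [48].

9 memory blocks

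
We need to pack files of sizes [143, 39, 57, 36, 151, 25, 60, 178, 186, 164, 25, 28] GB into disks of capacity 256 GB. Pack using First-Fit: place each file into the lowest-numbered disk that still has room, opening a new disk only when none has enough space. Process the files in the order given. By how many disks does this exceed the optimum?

First-Fit: [143,39,57] [36,151,25,25] [60,178] [186,28] [164] → 5 disks.
Total size 1092 GB; any packing needs at least ⌈1092/256⌉ = 5 disks.
So 5 is already optimal.

0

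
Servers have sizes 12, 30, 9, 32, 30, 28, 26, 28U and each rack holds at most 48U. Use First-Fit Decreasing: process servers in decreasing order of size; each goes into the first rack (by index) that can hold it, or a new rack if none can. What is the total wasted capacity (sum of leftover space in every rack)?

Sorted descending: 32, 30, 30, 28, 28, 26, 12, 9.
rack 1: place 32U, 16U left
rack 2: place 30U, 18U left
rack 3: place 30U, 18U left
rack 4: place 28U, 20U left
rack 5: place 28U, 20U left
rack 6: place 26U, 22U left
rack 1: place 12U, 4U left
rack 2: place 9U, 9U left
6 racks × 48U = 288U; used 195U; unused 93U.

93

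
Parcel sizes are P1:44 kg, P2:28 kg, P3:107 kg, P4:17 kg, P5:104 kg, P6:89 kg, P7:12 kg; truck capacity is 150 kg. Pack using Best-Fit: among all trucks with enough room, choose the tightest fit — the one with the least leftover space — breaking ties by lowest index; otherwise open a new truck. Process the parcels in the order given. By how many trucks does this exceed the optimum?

Best-Fit: [44,28] [107,17,12] [104] [89] → 4 trucks.
Total size 401 kg; any packing needs at least ⌈401/150⌉ = 3 trucks.
An optimal packing achieves that bound: [107,28,12] [104,44] [89,17] → 3 trucks.
Excess: 4 − 3 = 1.

1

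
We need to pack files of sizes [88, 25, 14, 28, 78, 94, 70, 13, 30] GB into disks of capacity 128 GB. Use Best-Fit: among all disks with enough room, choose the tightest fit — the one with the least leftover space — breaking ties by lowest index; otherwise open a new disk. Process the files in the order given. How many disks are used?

4 disks

88 GB → disk 1 (remaining 40 GB)
25 GB → disk 1 (remaining 15 GB)
14 GB → disk 1 (remaining 1 GB)
28 GB → disk 2 (remaining 100 GB)
78 GB → disk 2 (remaining 22 GB)
94 GB → disk 3 (remaining 34 GB)
70 GB → disk 4 (remaining 58 GB)
13 GB → disk 2 (remaining 9 GB)
30 GB → disk 3 (remaining 4 GB)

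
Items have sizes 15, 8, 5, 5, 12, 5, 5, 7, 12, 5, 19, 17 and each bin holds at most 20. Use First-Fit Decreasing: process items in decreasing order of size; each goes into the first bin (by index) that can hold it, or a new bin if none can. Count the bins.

Sorted descending: 19, 17, 15, 12, 12, 8, 7, 5, 5, 5, 5, 5.
19 → bin 1 (remaining 1)
17 → bin 2 (remaining 3)
15 → bin 3 (remaining 5)
12 → bin 4 (remaining 8)
12 → bin 5 (remaining 8)
8 → bin 4 (remaining 0)
7 → bin 5 (remaining 1)
5 → bin 3 (remaining 0)
5 → bin 6 (remaining 15)
5 → bin 6 (remaining 10)
5 → bin 6 (remaining 5)
5 → bin 6 (remaining 0)
Final bins: [19] [17] [15,5] [12,8] [12,7] [5,5,5,5].

6 bins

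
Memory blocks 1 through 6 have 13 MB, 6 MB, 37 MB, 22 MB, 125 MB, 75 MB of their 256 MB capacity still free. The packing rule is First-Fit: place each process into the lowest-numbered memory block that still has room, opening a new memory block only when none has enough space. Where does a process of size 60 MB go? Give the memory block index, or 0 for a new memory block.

5

Memory blocks with room: memory block 5 (125 MB), memory block 6 (75 MB).
The first with room is memory block 5.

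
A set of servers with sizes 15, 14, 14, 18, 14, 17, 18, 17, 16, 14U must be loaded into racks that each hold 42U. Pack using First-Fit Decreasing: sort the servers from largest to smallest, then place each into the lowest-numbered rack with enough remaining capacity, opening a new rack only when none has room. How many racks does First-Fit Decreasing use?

5

Sorted descending: 18, 18, 17, 17, 16, 15, 14, 14, 14, 14.
rack 1: place 18U, 24U left
rack 1: place 18U, 6U left
rack 2: place 17U, 25U left
rack 2: place 17U, 8U left
rack 3: place 16U, 26U left
rack 3: place 15U, 11U left
rack 4: place 14U, 28U left
rack 4: place 14U, 14U left
rack 4: place 14U, 0U left
rack 5: place 14U, 28U left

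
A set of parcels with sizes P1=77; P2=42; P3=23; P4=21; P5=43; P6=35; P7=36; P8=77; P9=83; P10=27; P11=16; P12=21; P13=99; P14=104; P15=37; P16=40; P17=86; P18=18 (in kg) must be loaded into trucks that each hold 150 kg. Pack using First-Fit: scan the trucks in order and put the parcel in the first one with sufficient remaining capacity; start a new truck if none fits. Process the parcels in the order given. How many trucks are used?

7

Put P1 (77 kg) in truck 1; 73 kg remain.
Put P2 (42 kg) in truck 1; 31 kg remain.
Put P3 (23 kg) in truck 1; 8 kg remain.
Put P4 (21 kg) in truck 2; 129 kg remain.
Put P5 (43 kg) in truck 2; 86 kg remain.
Put P6 (35 kg) in truck 2; 51 kg remain.
Put P7 (36 kg) in truck 2; 15 kg remain.
Put P8 (77 kg) in truck 3; 73 kg remain.
Put P9 (83 kg) in truck 4; 67 kg remain.
Put P10 (27 kg) in truck 3; 46 kg remain.
Put P11 (16 kg) in truck 3; 30 kg remain.
Put P12 (21 kg) in truck 3; 9 kg remain.
Put P13 (99 kg) in truck 5; 51 kg remain.
Put P14 (104 kg) in truck 6; 46 kg remain.
Put P15 (37 kg) in truck 4; 30 kg remain.
Put P16 (40 kg) in truck 5; 11 kg remain.
Put P17 (86 kg) in truck 7; 64 kg remain.
Put P18 (18 kg) in truck 4; 12 kg remain.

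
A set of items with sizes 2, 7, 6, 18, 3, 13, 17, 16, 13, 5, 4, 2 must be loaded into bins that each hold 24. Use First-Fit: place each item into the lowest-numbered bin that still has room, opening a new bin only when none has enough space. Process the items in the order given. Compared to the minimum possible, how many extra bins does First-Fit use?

First-Fit: [2,7,6,3,5] [18,4,2] [13] [17] [16] [13] → 6 bins.
Total size 106; any packing needs at least ⌈106/24⌉ = 5 bins.
An optimal packing achieves that bound: [18,6] [17,7] [16,5,3] [13,4,2,2] [13] → 5 bins.
Excess: 6 − 5 = 1.

1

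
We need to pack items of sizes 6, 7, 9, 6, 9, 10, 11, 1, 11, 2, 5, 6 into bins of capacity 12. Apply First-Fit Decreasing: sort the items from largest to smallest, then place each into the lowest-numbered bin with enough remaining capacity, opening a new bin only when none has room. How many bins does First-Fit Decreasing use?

8 bins

Sorted descending: 11, 11, 10, 9, 9, 7, 6, 6, 6, 5, 2, 1.
Put 11 in bin 1; 1 remain.
Put 11 in bin 2; 1 remain.
Put 10 in bin 3; 2 remain.
Put 9 in bin 4; 3 remain.
Put 9 in bin 5; 3 remain.
Put 7 in bin 6; 5 remain.
Put 6 in bin 7; 6 remain.
Put 6 in bin 7; 0 remain.
Put 6 in bin 8; 6 remain.
Put 5 in bin 6; 0 remain.
Put 2 in bin 3; 0 remain.
Put 1 in bin 1; 0 remain.
Final bins: [11,1] [11] [10,2] [9] [9] [7,5] [6,6] [6].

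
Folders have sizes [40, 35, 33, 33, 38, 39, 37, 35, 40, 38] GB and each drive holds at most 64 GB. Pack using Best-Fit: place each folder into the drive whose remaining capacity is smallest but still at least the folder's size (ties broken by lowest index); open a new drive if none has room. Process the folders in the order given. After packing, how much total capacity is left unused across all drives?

272

40 GB → drive 1 (remaining 24 GB)
35 GB → drive 2 (remaining 29 GB)
33 GB → drive 3 (remaining 31 GB)
33 GB → drive 4 (remaining 31 GB)
38 GB → drive 5 (remaining 26 GB)
39 GB → drive 6 (remaining 25 GB)
37 GB → drive 7 (remaining 27 GB)
35 GB → drive 8 (remaining 29 GB)
40 GB → drive 9 (remaining 24 GB)
38 GB → drive 10 (remaining 26 GB)
10 drives × 64 GB = 640 GB; used 368 GB; unused 272 GB.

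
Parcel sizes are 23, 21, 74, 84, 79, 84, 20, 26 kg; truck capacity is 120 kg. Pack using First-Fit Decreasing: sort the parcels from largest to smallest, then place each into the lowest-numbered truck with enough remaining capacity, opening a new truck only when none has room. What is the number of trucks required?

4 trucks

Sorted descending: 84, 84, 79, 74, 26, 23, 21, 20.
84 kg → truck 1 (remaining 36 kg)
84 kg → truck 2 (remaining 36 kg)
79 kg → truck 3 (remaining 41 kg)
74 kg → truck 4 (remaining 46 kg)
26 kg → truck 1 (remaining 10 kg)
23 kg → truck 2 (remaining 13 kg)
21 kg → truck 3 (remaining 20 kg)
20 kg → truck 3 (remaining 0 kg)
Final trucks: [84,26] [84,23] [79,21,20] [74].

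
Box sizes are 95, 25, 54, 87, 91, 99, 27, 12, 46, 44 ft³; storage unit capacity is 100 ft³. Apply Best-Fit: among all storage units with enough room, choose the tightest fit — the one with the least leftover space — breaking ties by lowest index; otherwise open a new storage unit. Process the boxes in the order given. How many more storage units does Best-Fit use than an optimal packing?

Best-Fit: [95] [25,54] [87,12] [91] [99] [27,46] [44] → 7 storage units.
Total size 580 ft³; any packing needs at least ⌈580/100⌉ = 6 storage units.
An optimal packing achieves that bound: [99] [95] [91] [87,12] [54,46] [44,27,25] → 6 storage units.
Excess: 7 − 6 = 1.

1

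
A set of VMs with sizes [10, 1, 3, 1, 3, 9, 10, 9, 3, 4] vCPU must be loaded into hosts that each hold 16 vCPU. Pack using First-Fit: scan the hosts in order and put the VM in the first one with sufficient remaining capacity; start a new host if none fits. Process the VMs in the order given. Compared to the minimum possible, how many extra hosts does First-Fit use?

First-Fit: [10,1,3,1] [3,9,3] [10,4] [9] → 4 hosts.
Total size 53 vCPU; any packing needs at least ⌈53/16⌉ = 4 hosts.
So 4 is already optimal.

0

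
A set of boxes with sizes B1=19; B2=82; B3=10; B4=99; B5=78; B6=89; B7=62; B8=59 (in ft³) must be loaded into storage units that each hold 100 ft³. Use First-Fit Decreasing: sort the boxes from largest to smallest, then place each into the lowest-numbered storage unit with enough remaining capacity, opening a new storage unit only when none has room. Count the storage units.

Sorted descending: 99, 89, 82, 78, 62, 59, 19, 10.
99 ft³ → storage unit 1 (remaining 1 ft³)
89 ft³ → storage unit 2 (remaining 11 ft³)
82 ft³ → storage unit 3 (remaining 18 ft³)
78 ft³ → storage unit 4 (remaining 22 ft³)
62 ft³ → storage unit 5 (remaining 38 ft³)
59 ft³ → storage unit 6 (remaining 41 ft³)
19 ft³ → storage unit 4 (remaining 3 ft³)
10 ft³ → storage unit 2 (remaining 1 ft³)

6 storage units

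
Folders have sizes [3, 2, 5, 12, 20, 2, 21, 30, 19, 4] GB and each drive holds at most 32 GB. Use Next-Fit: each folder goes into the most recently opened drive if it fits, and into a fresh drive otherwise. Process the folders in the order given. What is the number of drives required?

5

Put 3 GB in drive 1; 29 GB remain.
Put 2 GB in drive 1; 27 GB remain.
Put 5 GB in drive 1; 22 GB remain.
Put 12 GB in drive 1; 10 GB remain.
Put 20 GB in drive 2; 12 GB remain.
Put 2 GB in drive 2; 10 GB remain.
Put 21 GB in drive 3; 11 GB remain.
Put 30 GB in drive 4; 2 GB remain.
Put 19 GB in drive 5; 13 GB remain.
Put 4 GB in drive 5; 9 GB remain.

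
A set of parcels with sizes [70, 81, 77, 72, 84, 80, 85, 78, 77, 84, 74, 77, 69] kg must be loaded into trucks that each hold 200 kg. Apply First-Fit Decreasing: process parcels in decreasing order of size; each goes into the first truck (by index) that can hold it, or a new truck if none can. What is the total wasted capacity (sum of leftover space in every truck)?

392

Sorted descending: 85, 84, 84, 81, 80, 78, 77, 77, 77, 74, 72, 70, 69.
85 kg → truck 1 (remaining 115 kg)
84 kg → truck 1 (remaining 31 kg)
84 kg → truck 2 (remaining 116 kg)
81 kg → truck 2 (remaining 35 kg)
80 kg → truck 3 (remaining 120 kg)
78 kg → truck 3 (remaining 42 kg)
77 kg → truck 4 (remaining 123 kg)
77 kg → truck 4 (remaining 46 kg)
77 kg → truck 5 (remaining 123 kg)
74 kg → truck 5 (remaining 49 kg)
72 kg → truck 6 (remaining 128 kg)
70 kg → truck 6 (remaining 58 kg)
69 kg → truck 7 (remaining 131 kg)
7 trucks × 200 kg = 1400 kg; used 1008 kg; unused 392 kg.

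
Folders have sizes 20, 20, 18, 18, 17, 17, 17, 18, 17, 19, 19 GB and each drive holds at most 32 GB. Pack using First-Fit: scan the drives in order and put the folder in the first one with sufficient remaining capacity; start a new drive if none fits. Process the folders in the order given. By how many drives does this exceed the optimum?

First-Fit: [20] [20] [18] [18] [17] [17] [17] [18] [17] [19] [19] → 11 drives.
11 folders exceed 16 GB (half the capacity), and no two of those can share a drive, so at least 11 drives are needed.
So 11 is already optimal.

0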